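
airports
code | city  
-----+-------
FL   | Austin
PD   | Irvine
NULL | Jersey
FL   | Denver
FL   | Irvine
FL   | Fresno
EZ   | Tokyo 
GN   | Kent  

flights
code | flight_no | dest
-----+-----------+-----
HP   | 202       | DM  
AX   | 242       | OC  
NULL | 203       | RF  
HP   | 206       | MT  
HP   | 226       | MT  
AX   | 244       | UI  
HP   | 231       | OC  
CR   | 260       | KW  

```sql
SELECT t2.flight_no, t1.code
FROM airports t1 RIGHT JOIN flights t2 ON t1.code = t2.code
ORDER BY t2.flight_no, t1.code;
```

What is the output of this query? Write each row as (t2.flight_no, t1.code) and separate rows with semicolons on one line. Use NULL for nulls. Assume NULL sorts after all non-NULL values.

RIGHT JOIN keeps every row from `flights`; unmatched rows get NULL for `airports`'s columns.
Matching on t1.code = t2.code. A NULL in a compared column never satisfies the condition.
Matched pairs: 0; unmatched t2 rows kept: 8.

(202, NULL); (203, NULL); (206, NULL); (226, NULL); (231, NULL); (242, NULL); (244, NULL); (260, NULL)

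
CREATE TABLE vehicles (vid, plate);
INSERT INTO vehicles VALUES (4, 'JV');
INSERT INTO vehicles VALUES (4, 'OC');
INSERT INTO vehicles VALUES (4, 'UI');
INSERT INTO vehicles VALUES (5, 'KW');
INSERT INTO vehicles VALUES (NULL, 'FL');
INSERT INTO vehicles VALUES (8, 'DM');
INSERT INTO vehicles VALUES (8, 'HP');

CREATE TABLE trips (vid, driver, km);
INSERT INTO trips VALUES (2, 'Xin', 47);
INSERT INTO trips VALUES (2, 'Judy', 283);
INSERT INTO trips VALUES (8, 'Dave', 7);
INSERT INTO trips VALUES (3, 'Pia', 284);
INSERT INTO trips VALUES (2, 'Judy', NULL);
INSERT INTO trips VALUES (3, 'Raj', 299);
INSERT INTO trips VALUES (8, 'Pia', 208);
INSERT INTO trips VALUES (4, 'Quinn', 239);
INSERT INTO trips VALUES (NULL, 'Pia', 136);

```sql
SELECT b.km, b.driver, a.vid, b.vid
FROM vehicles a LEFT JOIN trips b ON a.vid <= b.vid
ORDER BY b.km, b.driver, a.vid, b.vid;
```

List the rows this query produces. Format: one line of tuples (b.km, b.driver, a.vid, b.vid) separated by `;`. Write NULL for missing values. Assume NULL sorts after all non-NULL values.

(7, Dave, 4, 8); (7, Dave, 4, 8); (7, Dave, 4, 8); (7, Dave, 5, 8); (7, Dave, 8, 8); (7, Dave, 8, 8); (208, Pia, 4, 8); (208, Pia, 4, 8); (208, Pia, 4, 8); (208, Pia, 5, 8); (208, Pia, 8, 8); (208, Pia, 8, 8); (239, Quinn, 4, 4); (239, Quinn, 4, 4); (239, Quinn, 4, 4); (NULL, NULL, NULL, NULL)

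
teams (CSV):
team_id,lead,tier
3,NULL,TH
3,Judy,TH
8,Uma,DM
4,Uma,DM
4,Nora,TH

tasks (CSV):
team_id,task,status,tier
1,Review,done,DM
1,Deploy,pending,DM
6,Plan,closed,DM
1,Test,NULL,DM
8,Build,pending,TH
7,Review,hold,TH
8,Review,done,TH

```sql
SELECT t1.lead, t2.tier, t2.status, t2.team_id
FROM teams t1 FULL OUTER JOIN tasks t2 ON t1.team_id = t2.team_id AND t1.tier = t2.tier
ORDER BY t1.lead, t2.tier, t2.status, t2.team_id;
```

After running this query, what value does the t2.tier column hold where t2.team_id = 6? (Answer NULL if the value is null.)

DM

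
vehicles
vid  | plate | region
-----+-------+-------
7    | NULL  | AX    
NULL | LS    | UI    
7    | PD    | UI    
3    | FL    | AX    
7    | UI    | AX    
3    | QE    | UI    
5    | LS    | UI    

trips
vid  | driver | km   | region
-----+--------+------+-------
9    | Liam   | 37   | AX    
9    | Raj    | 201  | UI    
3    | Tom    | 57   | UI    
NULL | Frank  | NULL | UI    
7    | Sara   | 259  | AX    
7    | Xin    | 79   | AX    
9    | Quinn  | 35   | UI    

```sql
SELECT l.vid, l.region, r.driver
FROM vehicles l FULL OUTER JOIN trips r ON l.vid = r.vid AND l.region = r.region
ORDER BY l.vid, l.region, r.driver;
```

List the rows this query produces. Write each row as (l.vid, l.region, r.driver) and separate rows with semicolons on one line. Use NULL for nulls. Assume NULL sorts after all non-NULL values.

FULL OUTER JOIN keeps every row from both sides; unmatched rows get NULL for the other side's columns.
Matching on l.vid = r.vid AND l.region = r.region. A NULL in a compared column never satisfies the condition.
- vid=7, region=AX: 2 matching r row(s), so 2 row(s) emitted.
- vid=NULL, region=UI: no r row matches, row kept with r columns NULL.
- vid=7, region=UI: no r row matches, row kept with r columns NULL.
- vid=3, region=AX: no r row matches, row kept with r columns NULL.
- vid=7, region=AX: 2 matching r row(s), so 2 row(s) emitted.
- vid=3, region=UI: 1 matching r row(s), so 1 row(s) emitted.
- vid=5, region=UI: no r row matches, row kept with r columns NULL.
- 4 r row(s) had no l match → kept, l columns NULL.

(3, AX, NULL); (3, UI, Tom); (5, UI, NULL); (7, AX, Sara); (7, AX, Sara); (7, AX, Xin); (7, AX, Xin); (7, UI, NULL); (NULL, UI, NULL); (NULL, NULL, Frank); (NULL, NULL, Liam); (NULL, NULL, Quinn); (NULL, NULL, Raj)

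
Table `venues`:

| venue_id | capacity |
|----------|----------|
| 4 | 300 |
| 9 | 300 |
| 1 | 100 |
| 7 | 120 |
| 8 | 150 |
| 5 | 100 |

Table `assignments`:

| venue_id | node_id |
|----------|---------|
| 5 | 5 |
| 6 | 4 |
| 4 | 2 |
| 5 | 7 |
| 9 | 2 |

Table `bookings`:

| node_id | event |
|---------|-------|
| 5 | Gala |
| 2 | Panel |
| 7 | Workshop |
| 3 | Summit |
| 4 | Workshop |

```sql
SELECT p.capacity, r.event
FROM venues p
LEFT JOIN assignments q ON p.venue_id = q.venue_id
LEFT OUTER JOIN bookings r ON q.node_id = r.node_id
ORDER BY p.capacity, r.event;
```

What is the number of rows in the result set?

7

Joins associate left-to-right: venues LEFT JOIN assignments on venue_id gives 7 intermediate row(s).
Then LEFT JOIN `bookings r` on node_id: each of those 7 rows is kept; rows whose q.node_id has no match in r get NULL for r's columns.
Result: 7 row(s).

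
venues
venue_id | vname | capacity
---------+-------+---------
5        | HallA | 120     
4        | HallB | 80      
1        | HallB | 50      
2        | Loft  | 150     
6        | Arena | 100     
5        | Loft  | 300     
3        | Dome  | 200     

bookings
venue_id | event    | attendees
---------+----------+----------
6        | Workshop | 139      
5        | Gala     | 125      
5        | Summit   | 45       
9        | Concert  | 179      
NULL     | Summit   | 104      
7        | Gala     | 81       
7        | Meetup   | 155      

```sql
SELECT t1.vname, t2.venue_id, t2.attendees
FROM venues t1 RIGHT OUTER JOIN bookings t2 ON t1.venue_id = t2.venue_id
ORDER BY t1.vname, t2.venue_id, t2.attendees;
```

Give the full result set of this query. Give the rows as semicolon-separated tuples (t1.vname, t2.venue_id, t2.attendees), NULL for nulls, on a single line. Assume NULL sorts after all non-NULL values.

RIGHT JOIN keeps every row from `bookings`; unmatched rows get NULL for `venues`'s columns.
Matching on t1.venue_id = t2.venue_id. A NULL in a compared column never satisfies the condition.
Matched pairs: 5; unmatched t2 rows kept: 4.

(Arena, 6, 139); (HallA, 5, 45); (HallA, 5, 125); (Loft, 5, 45); (Loft, 5, 125); (NULL, 7, 81); (NULL, 7, 155); (NULL, 9, 179); (NULL, NULL, 104)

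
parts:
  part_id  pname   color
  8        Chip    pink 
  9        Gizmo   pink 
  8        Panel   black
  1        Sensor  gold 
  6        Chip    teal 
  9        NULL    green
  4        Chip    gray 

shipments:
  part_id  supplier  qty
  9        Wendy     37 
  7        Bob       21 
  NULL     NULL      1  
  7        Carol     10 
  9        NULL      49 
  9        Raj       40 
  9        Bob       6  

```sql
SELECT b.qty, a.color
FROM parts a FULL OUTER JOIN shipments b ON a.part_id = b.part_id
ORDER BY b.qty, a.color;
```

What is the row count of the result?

FULL OUTER JOIN keeps every row from both sides; unmatched rows get NULL for the other side's columns.
Matching on a.part_id = b.part_id. A NULL in a compared column never satisfies the condition.
- a[0] part_id=8 → no match; kept with NULLs on the b side.
- a[1] part_id=9 → 4 match(es) in b → 4 row(s).
- a[2] part_id=8 → no match; kept with NULLs on the b side.
- a[3] part_id=1 → no match; kept with NULLs on the b side.
- a[4] part_id=6 → no match; kept with NULLs on the b side.
- a[5] part_id=9 → 4 match(es) in b → 4 row(s).
- a[6] part_id=4 → no match; kept with NULLs on the b side.
- plus 3 unmatched b row(s), each kept with NULL a columns.
Total: 8 matched + 8 padded = 16 rows.

16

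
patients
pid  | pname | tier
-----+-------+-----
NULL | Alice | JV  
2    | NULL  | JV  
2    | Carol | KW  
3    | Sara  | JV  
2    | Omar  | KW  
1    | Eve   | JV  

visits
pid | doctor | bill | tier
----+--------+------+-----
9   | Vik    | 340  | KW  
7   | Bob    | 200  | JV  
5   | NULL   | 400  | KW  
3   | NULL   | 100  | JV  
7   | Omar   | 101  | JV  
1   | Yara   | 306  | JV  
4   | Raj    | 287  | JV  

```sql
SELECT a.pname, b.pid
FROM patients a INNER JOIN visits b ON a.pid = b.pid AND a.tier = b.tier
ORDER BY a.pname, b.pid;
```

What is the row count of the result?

2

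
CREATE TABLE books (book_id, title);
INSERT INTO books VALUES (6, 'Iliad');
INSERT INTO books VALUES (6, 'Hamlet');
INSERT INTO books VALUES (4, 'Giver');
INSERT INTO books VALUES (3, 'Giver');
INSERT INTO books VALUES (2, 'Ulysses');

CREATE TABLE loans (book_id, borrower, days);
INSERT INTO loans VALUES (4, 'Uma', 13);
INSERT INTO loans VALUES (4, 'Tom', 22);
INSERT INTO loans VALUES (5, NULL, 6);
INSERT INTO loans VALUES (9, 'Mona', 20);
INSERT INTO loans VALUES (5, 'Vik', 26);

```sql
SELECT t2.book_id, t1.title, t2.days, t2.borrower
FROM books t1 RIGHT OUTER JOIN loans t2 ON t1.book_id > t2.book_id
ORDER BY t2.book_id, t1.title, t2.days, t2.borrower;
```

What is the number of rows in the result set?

9

RIGHT JOIN keeps every row from `loans`; unmatched rows get NULL for `books`'s columns.
Matching on t1.book_id > t2.book_id.
- t1 (book_id=6) pairs with 4 row(s) of t2.
- t1 (book_id=6) pairs with 4 row(s) of t2.
- t1 (book_id=4) has no partner in t2.
- t1 (book_id=3) has no partner in t2.
- t1 (book_id=2) has no partner in t2.
- 1 row(s) from t2 found no t1 partner → padded with NULL.
Total: 8 matched + 1 padded = 9 rows.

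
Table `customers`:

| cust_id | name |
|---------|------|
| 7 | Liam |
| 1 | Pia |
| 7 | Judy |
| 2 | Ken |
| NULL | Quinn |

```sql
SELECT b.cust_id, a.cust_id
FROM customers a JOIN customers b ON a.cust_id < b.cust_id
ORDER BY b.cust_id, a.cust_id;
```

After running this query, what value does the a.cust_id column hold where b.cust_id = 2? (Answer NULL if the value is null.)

INNER JOIN keeps only pairs where the ON condition holds.
Matching on a.cust_id < b.cust_id. A NULL in a compared column never satisfies the condition.
Matched pairs: 5.

1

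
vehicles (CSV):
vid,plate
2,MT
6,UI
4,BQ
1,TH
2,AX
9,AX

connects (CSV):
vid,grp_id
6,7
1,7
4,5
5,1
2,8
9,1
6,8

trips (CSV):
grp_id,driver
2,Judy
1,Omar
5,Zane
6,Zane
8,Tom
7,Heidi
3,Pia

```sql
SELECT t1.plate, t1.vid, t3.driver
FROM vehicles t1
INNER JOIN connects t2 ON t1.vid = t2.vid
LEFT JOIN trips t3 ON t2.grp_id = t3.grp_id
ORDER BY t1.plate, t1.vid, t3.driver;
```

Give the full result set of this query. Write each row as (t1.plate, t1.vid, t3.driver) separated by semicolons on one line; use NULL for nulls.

(AX, 2, Tom); (AX, 9, Omar); (BQ, 4, Zane); (MT, 2, Tom); (TH, 1, Heidi); (UI, 6, Heidi); (UI, 6, Tom)

Joins associate left-to-right: vehicles INNER JOIN connects on vid gives 7 intermediate row(s).
Then LEFT JOIN `trips t3` on grp_id: each of those 7 rows is kept; rows whose t2.grp_id has no match in t3 get NULL for t3's columns.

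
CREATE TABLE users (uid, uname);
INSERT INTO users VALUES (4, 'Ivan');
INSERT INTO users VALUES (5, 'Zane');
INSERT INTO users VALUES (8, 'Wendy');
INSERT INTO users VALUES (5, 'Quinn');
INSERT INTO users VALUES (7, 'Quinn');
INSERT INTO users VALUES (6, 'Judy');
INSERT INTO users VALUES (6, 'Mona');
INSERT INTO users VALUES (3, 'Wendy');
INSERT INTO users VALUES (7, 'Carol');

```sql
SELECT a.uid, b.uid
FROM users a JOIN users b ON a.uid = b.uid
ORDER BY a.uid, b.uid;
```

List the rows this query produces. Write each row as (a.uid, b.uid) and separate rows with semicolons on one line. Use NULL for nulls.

INNER JOIN keeps only pairs where the ON condition holds.
Matching on a.uid = b.uid.
- a row (uid=4): matches 1 b row(s) → 1 output row(s).
- a row (uid=5): matches 2 b row(s) → 2 output row(s).
- a row (uid=8): matches 1 b row(s) → 1 output row(s).
- a row (uid=5): matches 2 b row(s) → 2 output row(s).
- a row (uid=7): matches 2 b row(s) → 2 output row(s).
- a row (uid=6): matches 2 b row(s) → 2 output row(s).
- a row (uid=6): matches 2 b row(s) → 2 output row(s).
- a row (uid=3): matches 1 b row(s) → 1 output row(s).
- a row (uid=7): matches 2 b row(s) → 2 output row(s).

(3, 3); (4, 4); (5, 5); (5, 5); (5, 5); (5, 5); (6, 6); (6, 6); (6, 6); (6, 6); (7, 7); (7, 7); (7, 7); (7, 7); (8, 8)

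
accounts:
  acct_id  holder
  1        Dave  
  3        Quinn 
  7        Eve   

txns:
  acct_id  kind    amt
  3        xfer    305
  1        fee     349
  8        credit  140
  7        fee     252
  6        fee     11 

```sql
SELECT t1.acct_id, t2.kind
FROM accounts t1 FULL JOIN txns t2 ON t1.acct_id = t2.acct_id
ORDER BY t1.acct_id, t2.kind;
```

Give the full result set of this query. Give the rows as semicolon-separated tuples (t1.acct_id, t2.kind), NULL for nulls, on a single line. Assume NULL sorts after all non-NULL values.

(1, fee); (3, xfer); (7, fee); (NULL, credit); (NULL, fee)

FULL OUTER JOIN keeps every row from both sides; unmatched rows get NULL for the other side's columns.
Matching on t1.acct_id = t2.acct_id.
- t1 row (acct_id=1): matches 1 t2 row(s) → 1 output row(s).
- t1 row (acct_id=3): matches 1 t2 row(s) → 1 output row(s).
- t1 row (acct_id=7): matches 1 t2 row(s) → 1 output row(s).
- 2 t2 row(s) had no t1 match → kept, t1 columns NULL.
After projecting and ordering:
t1.acct_id | t2.kind
1 | fee
3 | xfer
7 | fee
NULL | credit
NULL | fee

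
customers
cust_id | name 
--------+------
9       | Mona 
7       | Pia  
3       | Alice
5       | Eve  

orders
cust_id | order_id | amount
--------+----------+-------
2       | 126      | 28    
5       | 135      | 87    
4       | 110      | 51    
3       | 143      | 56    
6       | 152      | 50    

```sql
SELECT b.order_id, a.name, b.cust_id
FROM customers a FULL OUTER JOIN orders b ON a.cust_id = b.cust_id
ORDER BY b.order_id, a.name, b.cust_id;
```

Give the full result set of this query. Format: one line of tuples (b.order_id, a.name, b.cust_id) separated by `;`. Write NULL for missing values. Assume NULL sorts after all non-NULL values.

FULL OUTER JOIN keeps every row from both sides; unmatched rows get NULL for the other side's columns.
Matching on a.cust_id = b.cust_id.
- a row (cust_id=9): no match → kept, b columns NULL.
- a row (cust_id=7): no match → kept, b columns NULL.
- a row (cust_id=3): matches 1 b row(s) → 1 output row(s).
- a row (cust_id=5): matches 1 b row(s) → 1 output row(s).
- plus 3 unmatched b row(s), each kept with NULL a columns.
After projecting and ordering:
b.order_id | a.name | b.cust_id
110 | NULL | 4
126 | NULL | 2
135 | Eve | 5
143 | Alice | 3
152 | NULL | 6
NULL | Mona | NULL
NULL | Pia | NULL

(110, NULL, 4); (126, NULL, 2); (135, Eve, 5); (143, Alice, 3); (152, NULL, 6); (NULL, Mona, NULL); (NULL, Pia, NULL)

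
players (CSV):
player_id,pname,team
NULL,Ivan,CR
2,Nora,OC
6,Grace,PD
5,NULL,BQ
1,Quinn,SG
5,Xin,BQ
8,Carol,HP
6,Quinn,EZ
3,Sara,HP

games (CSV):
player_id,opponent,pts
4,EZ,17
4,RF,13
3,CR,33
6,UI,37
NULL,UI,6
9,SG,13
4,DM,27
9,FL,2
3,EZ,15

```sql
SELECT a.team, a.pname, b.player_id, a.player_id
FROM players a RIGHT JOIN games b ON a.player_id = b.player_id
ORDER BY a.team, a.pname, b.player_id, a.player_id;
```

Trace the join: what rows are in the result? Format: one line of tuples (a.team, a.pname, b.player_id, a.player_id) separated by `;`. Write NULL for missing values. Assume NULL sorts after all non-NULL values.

(EZ, Quinn, 6, 6); (HP, Sara, 3, 3); (HP, Sara, 3, 3); (PD, Grace, 6, 6); (NULL, NULL, 4, NULL); (NULL, NULL, 4, NULL); (NULL, NULL, 4, NULL); (NULL, NULL, 9, NULL); (NULL, NULL, 9, NULL); (NULL, NULL, NULL, NULL)

RIGHT JOIN keeps every row from `games`; unmatched rows get NULL for `players`'s columns.
Matching on a.player_id = b.player_id. A NULL in a compared column never satisfies the condition.
- a[0] player_id=NULL → no match.
- a[1] player_id=2 → no match.
- a[2] player_id=6 → 1 match(es) in b → 1 row(s).
- a[3] player_id=5 → no match.
- a[4] player_id=1 → no match.
- a[5] player_id=5 → no match.
- a[6] player_id=8 → no match.
- a[7] player_id=6 → 1 match(es) in b → 1 row(s).
- a[8] player_id=3 → 2 match(es) in b → 2 row(s).
- plus 6 unmatched b row(s), each kept with NULL a columns.
After projecting and ordering:
a.team | a.pname | b.player_id | a.player_id
EZ | Quinn | 6 | 6
HP | Sara | 3 | 3
HP | Sara | 3 | 3
PD | Grace | 6 | 6
NULL | NULL | 4 | NULL
NULL | NULL | 4 | NULL
NULL | NULL | 4 | NULL
NULL | NULL | 9 | NULL
NULL | NULL | 9 | NULL
NULL | NULL | NULL | NULL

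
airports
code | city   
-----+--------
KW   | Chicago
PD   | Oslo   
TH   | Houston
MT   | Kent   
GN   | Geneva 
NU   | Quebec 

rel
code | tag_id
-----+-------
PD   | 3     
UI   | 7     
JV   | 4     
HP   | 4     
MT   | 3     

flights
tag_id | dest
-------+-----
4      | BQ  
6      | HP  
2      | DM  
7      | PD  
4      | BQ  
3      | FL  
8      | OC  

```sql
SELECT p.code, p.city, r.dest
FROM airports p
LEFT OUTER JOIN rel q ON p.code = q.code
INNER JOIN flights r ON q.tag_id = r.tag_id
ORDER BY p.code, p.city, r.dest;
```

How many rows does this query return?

2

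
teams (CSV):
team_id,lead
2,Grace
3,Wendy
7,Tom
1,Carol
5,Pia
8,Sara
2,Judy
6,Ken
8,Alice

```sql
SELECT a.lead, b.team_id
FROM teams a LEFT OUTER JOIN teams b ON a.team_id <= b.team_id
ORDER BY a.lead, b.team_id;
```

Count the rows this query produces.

LEFT JOIN keeps every row from `teams a`; unmatched rows get NULL for `teams b`'s columns.
Matching on a.team_id <= b.team_id.
Matched pairs: 47; unmatched a rows kept: 0.
Total: 47 rows.

47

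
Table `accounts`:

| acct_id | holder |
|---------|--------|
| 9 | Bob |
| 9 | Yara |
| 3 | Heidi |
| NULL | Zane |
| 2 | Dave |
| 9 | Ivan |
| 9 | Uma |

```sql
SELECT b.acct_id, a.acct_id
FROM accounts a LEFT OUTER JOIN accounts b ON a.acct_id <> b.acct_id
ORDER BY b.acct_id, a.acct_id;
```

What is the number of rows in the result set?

LEFT JOIN keeps every row from `accounts a`; unmatched rows get NULL for `accounts b`'s columns.
Matching on a.acct_id <> b.acct_id. A NULL in a compared column never satisfies the condition.
- a (acct_id=9) pairs with 2 row(s) of b.
- a (acct_id=9) pairs with 2 row(s) of b.
- a (acct_id=3) pairs with 5 row(s) of b.
- a (acct_id=NULL) has no partner → padded with NULL.
- a (acct_id=2) pairs with 5 row(s) of b.
- a (acct_id=9) pairs with 2 row(s) of b.
- a (acct_id=9) pairs with 2 row(s) of b.
Total: 18 matched + 1 padded = 19 rows.

19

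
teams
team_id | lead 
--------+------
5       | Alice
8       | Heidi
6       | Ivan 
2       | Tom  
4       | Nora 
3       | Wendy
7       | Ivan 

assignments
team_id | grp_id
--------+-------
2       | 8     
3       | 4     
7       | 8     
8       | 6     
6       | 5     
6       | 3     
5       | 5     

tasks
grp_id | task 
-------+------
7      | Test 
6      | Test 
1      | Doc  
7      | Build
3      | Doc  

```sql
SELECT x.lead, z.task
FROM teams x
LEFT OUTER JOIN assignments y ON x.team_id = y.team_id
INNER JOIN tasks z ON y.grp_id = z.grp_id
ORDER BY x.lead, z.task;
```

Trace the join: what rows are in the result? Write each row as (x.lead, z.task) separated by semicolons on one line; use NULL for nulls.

Joins associate left-to-right: teams LEFT JOIN assignments on team_id gives 8 intermediate row(s).
Then INNER JOIN `tasks z` on grp_id: keep only rows whose y.grp_id appears in z.

(Heidi, Test); (Ivan, Doc)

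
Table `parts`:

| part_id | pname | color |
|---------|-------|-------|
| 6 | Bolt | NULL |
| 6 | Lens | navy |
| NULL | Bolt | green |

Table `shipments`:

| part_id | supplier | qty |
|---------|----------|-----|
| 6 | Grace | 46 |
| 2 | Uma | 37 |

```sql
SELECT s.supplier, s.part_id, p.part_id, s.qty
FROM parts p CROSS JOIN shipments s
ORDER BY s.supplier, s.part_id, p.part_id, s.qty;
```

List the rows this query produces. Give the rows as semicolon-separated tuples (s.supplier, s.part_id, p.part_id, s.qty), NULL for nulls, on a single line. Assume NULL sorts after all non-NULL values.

CROSS JOIN pairs every row of `parts` with every row of `shipments`: 3 × 2 = 6 rows.

(Grace, 6, 6, 46); (Grace, 6, 6, 46); (Grace, 6, NULL, 46); (Uma, 2, 6, 37); (Uma, 2, 6, 37); (Uma, 2, NULL, 37)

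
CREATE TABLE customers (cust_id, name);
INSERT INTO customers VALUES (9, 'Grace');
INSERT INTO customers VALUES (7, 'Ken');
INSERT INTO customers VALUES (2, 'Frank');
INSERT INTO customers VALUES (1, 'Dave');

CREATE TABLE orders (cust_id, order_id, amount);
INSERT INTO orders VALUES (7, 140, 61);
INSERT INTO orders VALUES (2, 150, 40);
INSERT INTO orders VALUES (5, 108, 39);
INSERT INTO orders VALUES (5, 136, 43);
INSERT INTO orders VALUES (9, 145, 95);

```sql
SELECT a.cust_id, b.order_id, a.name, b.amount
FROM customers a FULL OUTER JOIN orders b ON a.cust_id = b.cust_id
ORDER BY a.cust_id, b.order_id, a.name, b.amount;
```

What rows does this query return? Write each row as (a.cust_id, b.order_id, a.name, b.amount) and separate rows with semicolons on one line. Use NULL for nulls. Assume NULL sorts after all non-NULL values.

FULL OUTER JOIN keeps every row from both sides; unmatched rows get NULL for the other side's columns.
Matching on a.cust_id = b.cust_id.
- cust_id=9: 1 matching b row(s), so 1 row(s) emitted.
- cust_id=7: 1 matching b row(s), so 1 row(s) emitted.
- cust_id=2: 1 matching b row(s), so 1 row(s) emitted.
- cust_id=1: no b row matches, row kept with b columns NULL.
- plus 2 unmatched b row(s), each kept with NULL a columns.
After projecting and ordering:
a.cust_id | b.order_id | a.name | b.amount
1 | NULL | Dave | NULL
2 | 150 | Frank | 40
7 | 140 | Ken | 61
9 | 145 | Grace | 95
NULL | 108 | NULL | 39
NULL | 136 | NULL | 43

(1, NULL, Dave, NULL); (2, 150, Frank, 40); (7, 140, Ken, 61); (9, 145, Grace, 95); (NULL, 108, NULL, 39); (NULL, 136, NULL, 43)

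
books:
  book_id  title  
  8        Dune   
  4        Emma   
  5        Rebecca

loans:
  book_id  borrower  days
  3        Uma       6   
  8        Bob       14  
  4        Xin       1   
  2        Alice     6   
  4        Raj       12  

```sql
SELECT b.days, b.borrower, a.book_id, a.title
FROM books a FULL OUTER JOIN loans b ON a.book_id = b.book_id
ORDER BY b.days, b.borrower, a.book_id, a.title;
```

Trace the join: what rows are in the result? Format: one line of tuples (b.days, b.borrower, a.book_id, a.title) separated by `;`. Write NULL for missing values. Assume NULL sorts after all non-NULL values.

FULL OUTER JOIN keeps every row from both sides; unmatched rows get NULL for the other side's columns.
Matching on a.book_id = b.book_id.
- a[0] book_id=8 → 1 match(es) in b → 1 row(s).
- a[1] book_id=4 → 2 match(es) in b → 2 row(s).
- a[2] book_id=5 → no match; kept with NULLs on the b side.
- 2 b row(s) had no a match → kept, a columns NULL.
After projecting and ordering:
b.days | b.borrower | a.book_id | a.title
1 | Xin | 4 | Emma
6 | Alice | NULL | NULL
6 | Uma | NULL | NULL
12 | Raj | 4 | Emma
14 | Bob | 8 | Dune
NULL | NULL | 5 | Rebecca

(1, Xin, 4, Emma); (6, Alice, NULL, NULL); (6, Uma, NULL, NULL); (12, Raj, 4, Emma); (14, Bob, 8, Dune); (NULL, NULL, 5, Rebecca)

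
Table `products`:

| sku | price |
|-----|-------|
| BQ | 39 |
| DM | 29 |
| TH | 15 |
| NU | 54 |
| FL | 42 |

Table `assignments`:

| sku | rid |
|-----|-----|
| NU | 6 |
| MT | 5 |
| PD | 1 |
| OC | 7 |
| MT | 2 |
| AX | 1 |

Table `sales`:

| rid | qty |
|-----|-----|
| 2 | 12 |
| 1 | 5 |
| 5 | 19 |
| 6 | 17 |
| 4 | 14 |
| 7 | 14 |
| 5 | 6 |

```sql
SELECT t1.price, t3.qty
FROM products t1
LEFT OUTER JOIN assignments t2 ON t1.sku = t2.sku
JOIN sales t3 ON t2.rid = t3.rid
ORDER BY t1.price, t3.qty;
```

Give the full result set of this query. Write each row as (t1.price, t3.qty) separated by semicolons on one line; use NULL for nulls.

(54, 17)

Evaluate left to right. First `products t1 LEFT JOIN assignments t2` on sku: 5 row(s).
Then INNER JOIN `sales t3` on rid: keep only rows whose t2.rid appears in t3.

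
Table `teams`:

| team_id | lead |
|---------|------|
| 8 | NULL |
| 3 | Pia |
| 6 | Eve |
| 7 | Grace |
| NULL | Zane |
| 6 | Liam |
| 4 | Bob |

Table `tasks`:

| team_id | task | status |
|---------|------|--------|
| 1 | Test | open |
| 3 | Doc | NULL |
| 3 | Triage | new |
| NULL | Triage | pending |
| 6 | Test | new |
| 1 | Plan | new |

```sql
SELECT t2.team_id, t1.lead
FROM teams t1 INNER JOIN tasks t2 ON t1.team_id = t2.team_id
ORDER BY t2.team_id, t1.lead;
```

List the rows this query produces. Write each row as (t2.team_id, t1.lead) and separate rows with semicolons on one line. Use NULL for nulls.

INNER JOIN keeps only pairs where the ON condition holds.
Matching on t1.team_id = t2.team_id. A NULL in a compared column never satisfies the condition.
Matched pairs: 4.

(3, Pia); (3, Pia); (6, Eve); (6, Liam)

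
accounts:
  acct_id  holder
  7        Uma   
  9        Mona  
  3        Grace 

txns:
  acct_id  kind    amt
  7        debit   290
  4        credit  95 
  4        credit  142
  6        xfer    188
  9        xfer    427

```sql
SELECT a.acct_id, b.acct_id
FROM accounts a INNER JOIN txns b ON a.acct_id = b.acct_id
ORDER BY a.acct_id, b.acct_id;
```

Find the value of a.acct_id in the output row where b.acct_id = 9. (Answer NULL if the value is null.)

INNER JOIN keeps only pairs where the ON condition holds.
Matching on a.acct_id = b.acct_id.
- acct_id=7: 1 matching b row(s), so 1 row(s) emitted.
- acct_id=9: 1 matching b row(s), so 1 row(s) emitted.
- acct_id=3: no matching b row, dropped.

9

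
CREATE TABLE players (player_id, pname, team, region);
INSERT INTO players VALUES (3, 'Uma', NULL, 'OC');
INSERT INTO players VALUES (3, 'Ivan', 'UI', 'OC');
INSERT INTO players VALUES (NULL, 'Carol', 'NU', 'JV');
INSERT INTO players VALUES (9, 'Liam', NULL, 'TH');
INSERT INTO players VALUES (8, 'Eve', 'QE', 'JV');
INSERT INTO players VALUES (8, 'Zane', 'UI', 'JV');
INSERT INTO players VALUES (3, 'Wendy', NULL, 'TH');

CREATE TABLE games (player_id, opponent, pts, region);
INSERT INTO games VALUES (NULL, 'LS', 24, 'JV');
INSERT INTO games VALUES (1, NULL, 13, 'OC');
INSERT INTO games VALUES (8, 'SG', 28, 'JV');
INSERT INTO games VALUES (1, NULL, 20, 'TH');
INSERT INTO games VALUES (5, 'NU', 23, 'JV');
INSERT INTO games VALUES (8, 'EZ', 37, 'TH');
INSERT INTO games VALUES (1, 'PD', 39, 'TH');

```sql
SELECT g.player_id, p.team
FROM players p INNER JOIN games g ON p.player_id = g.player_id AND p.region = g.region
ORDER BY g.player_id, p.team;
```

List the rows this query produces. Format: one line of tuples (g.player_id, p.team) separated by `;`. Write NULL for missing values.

(8, QE); (8, UI)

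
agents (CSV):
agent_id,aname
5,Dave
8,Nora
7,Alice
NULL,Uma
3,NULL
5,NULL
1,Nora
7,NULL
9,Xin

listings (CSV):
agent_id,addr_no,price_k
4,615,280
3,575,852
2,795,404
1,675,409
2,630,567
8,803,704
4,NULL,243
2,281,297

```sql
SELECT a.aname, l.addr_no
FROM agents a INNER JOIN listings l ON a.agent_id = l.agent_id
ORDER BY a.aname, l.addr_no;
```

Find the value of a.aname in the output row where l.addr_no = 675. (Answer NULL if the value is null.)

Nora

INNER JOIN keeps only pairs where the ON condition holds.
Matching on a.agent_id = l.agent_id. A NULL in a compared column never satisfies the condition.
- a row (agent_id=5): no match → dropped.
- a row (agent_id=8): matches 1 l row(s) → 1 output row(s).
- a row (agent_id=7): no match → dropped.
- a row (agent_id=NULL): no match → dropped.
- a row (agent_id=3): matches 1 l row(s) → 1 output row(s).
- a row (agent_id=5): no match → dropped.
- a row (agent_id=1): matches 1 l row(s) → 1 output row(s).
- a row (agent_id=7): no match → dropped.
- a row (agent_id=9): no match → dropped.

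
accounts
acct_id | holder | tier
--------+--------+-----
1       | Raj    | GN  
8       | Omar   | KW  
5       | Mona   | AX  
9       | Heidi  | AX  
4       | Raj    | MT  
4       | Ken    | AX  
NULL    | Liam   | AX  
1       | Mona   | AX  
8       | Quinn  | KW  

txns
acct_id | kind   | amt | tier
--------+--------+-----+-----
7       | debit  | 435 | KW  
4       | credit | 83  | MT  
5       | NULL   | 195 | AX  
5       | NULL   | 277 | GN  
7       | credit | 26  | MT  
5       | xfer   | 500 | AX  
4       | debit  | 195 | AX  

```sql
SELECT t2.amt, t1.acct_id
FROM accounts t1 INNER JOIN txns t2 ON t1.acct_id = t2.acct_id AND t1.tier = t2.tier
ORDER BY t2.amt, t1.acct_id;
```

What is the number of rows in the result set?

4

INNER JOIN keeps only pairs where the ON condition holds.
Matching on t1.acct_id = t2.acct_id AND t1.tier = t2.tier. A NULL in a compared column never satisfies the condition.
Matched pairs: 4.
Total: 4 rows.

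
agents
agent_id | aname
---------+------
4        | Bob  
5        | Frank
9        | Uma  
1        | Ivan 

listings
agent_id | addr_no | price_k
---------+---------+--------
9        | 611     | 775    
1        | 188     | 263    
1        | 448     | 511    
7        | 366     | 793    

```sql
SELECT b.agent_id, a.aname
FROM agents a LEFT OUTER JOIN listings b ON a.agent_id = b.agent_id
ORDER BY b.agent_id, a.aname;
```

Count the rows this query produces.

LEFT JOIN keeps every row from `agents`; unmatched rows get NULL for `listings`'s columns.
Matching on a.agent_id = b.agent_id.
- a (agent_id=4) has no partner → padded with NULL.
- a (agent_id=5) has no partner → padded with NULL.
- a (agent_id=9) pairs with 1 row(s) of b.
- a (agent_id=1) pairs with 2 row(s) of b.
Total: 3 matched + 2 padded = 5 rows.

5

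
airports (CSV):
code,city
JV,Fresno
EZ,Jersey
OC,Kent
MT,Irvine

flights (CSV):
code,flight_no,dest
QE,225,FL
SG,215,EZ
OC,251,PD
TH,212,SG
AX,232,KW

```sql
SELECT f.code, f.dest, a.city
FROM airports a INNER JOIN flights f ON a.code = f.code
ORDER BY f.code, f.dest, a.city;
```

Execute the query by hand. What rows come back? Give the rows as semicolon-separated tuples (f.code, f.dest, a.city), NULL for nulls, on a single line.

INNER JOIN keeps only pairs where the ON condition holds.
Matching on a.code = f.code.
- a row (code=JV): no match → dropped.
- a row (code=EZ): no match → dropped.
- a row (code=OC): matches 1 f row(s) → 1 output row(s).
- a row (code=MT): no match → dropped.
After projecting and ordering:
f.code | f.dest | a.city
OC | PD | Kent

(OC, PD, Kent)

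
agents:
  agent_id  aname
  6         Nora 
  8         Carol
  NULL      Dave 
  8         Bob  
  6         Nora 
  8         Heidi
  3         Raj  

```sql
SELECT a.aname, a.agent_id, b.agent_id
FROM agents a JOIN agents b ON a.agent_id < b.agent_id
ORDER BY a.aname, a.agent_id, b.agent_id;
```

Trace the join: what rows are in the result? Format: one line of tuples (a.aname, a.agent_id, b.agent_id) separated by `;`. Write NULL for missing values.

INNER JOIN keeps only pairs where the ON condition holds.
Matching on a.agent_id < b.agent_id. A NULL in a compared column never satisfies the condition.
Matched pairs: 11.

(Nora, 6, 8); (Nora, 6, 8); (Nora, 6, 8); (Nora, 6, 8); (Nora, 6, 8); (Nora, 6, 8); (Raj, 3, 6); (Raj, 3, 6); (Raj, 3, 8); (Raj, 3, 8); (Raj, 3, 8)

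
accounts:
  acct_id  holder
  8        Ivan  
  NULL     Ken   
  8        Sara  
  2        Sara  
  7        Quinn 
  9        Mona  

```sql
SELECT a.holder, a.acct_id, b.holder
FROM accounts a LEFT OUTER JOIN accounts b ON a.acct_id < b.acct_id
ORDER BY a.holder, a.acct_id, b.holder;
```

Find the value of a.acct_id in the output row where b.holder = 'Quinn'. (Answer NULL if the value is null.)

LEFT JOIN keeps every row from `accounts a`; unmatched rows get NULL for `accounts b`'s columns.
Matching on a.acct_id < b.acct_id. A NULL in a compared column never satisfies the condition.
- a (acct_id=8) pairs with 1 row(s) of b.
- a (acct_id=NULL) has no partner → padded with NULL.
- a (acct_id=8) pairs with 1 row(s) of b.
- a (acct_id=2) pairs with 4 row(s) of b.
- a (acct_id=7) pairs with 3 row(s) of b.
- a (acct_id=9) has no partner → padded with NULL.

2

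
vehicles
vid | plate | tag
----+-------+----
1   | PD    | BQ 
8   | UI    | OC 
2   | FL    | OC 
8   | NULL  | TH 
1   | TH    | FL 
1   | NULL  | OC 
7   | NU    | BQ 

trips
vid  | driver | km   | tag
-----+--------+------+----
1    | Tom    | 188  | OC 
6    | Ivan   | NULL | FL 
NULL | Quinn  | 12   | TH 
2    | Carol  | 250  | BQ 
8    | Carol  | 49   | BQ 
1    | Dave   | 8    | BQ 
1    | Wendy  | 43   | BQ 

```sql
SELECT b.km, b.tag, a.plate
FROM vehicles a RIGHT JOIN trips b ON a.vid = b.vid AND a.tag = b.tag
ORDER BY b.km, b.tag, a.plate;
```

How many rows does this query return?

7

RIGHT JOIN keeps every row from `trips`; unmatched rows get NULL for `vehicles`'s columns.
Matching on a.vid = b.vid AND a.tag = b.tag. A NULL in a compared column never satisfies the condition.
- a (vid=1, tag=BQ) pairs with 2 row(s) of b.
- a (vid=8, tag=OC) has no partner in b.
- a (vid=2, tag=OC) has no partner in b.
- a (vid=8, tag=TH) has no partner in b.
- a (vid=1, tag=FL) has no partner in b.
- a (vid=1, tag=OC) pairs with 1 row(s) of b.
- a (vid=7, tag=BQ) has no partner in b.
- 4 b row(s) had no a match → kept, a columns NULL.
Total: 3 matched + 4 padded = 7 rows.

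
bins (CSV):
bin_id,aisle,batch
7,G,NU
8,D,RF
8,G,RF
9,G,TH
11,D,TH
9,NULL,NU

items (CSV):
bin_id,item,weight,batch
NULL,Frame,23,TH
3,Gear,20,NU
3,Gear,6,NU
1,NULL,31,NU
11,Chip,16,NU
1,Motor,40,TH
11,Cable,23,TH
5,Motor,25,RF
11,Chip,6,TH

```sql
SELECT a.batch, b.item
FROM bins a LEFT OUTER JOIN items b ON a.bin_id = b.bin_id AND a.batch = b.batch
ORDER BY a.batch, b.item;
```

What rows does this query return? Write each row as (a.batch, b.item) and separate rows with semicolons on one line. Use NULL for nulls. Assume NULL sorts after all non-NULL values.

(NU, NULL); (NU, NULL); (RF, NULL); (RF, NULL); (TH, Cable); (TH, Chip); (TH, NULL)

LEFT JOIN keeps every row from `bins`; unmatched rows get NULL for `items`'s columns.
Matching on a.bin_id = b.bin_id AND a.batch = b.batch. A NULL in a compared column never satisfies the condition.
Matched pairs: 2; unmatched a rows kept: 5.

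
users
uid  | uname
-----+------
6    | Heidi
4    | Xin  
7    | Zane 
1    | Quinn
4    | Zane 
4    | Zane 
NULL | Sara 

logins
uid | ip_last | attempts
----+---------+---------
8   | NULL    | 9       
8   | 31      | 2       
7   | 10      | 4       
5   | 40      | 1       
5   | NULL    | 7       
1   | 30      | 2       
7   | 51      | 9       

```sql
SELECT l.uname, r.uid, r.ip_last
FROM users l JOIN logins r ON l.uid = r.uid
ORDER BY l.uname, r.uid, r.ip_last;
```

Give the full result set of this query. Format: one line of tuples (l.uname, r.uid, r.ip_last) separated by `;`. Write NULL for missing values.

(Quinn, 1, 30); (Zane, 7, 10); (Zane, 7, 51)

INNER JOIN keeps only pairs where the ON condition holds.
Matching on l.uid = r.uid. A NULL in a compared column never satisfies the condition.
Matched pairs: 3.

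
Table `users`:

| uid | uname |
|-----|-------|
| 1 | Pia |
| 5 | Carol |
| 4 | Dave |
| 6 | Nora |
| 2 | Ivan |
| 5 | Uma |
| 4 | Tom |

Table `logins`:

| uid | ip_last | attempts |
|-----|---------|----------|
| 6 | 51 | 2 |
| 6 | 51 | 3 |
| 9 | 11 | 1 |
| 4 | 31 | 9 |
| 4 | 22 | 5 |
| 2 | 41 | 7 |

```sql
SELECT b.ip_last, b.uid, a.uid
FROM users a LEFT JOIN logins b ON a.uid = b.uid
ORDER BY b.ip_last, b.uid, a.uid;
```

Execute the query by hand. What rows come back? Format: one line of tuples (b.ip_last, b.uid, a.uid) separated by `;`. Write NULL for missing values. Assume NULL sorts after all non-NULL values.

LEFT JOIN keeps every row from `users`; unmatched rows get NULL for `logins`'s columns.
Matching on a.uid = b.uid.
Matched pairs: 7; unmatched a rows kept: 3.

(22, 4, 4); (22, 4, 4); (31, 4, 4); (31, 4, 4); (41, 2, 2); (51, 6, 6); (51, 6, 6); (NULL, NULL, 1); (NULL, NULL, 5); (NULL, NULL, 5)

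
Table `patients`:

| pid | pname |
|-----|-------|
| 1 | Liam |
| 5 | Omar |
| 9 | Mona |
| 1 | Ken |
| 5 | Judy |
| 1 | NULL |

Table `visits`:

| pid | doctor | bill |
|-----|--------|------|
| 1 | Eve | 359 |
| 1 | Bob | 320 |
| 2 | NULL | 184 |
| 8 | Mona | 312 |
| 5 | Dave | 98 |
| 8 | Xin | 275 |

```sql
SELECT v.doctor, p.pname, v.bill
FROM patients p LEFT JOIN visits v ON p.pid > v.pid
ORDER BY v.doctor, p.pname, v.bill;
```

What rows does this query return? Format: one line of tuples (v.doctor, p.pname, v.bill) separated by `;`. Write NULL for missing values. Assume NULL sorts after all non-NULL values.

LEFT JOIN keeps every row from `patients`; unmatched rows get NULL for `visits`'s columns.
Matching on p.pid > v.pid.
- p (pid=1) has no partner → padded with NULL.
- p (pid=5) pairs with 3 row(s) of v.
- p (pid=9) pairs with 6 row(s) of v.
- p (pid=1) has no partner → padded with NULL.
- p (pid=5) pairs with 3 row(s) of v.
- p (pid=1) has no partner → padded with NULL.

(Bob, Judy, 320); (Bob, Mona, 320); (Bob, Omar, 320); (Dave, Mona, 98); (Eve, Judy, 359); (Eve, Mona, 359); (Eve, Omar, 359); (Mona, Mona, 312); (Xin, Mona, 275); (NULL, Judy, 184); (NULL, Ken, NULL); (NULL, Liam, NULL); (NULL, Mona, 184); (NULL, Omar, 184); (NULL, NULL, NULL)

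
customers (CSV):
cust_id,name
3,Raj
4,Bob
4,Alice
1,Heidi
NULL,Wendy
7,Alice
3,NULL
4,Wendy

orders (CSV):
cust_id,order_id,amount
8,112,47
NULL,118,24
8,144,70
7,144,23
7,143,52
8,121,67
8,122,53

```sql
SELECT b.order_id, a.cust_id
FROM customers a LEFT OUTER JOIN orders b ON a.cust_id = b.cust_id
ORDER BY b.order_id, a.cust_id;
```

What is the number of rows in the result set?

LEFT JOIN keeps every row from `customers`; unmatched rows get NULL for `orders`'s columns.
Matching on a.cust_id = b.cust_id. A NULL in a compared column never satisfies the condition.
Matched pairs: 2; unmatched a rows kept: 7.
Total: 2 matched + 7 padded = 9 rows.

9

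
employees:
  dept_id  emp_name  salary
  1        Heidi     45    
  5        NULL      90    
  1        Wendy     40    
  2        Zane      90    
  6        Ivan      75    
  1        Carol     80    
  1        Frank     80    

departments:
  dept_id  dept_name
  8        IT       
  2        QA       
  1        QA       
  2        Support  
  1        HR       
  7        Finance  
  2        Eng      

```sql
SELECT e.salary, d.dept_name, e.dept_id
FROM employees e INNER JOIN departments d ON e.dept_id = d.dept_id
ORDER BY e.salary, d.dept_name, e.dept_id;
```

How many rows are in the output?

INNER JOIN keeps only pairs where the ON condition holds.
Matching on e.dept_id = d.dept_id.
Matched pairs: 11.
Total: 11 rows.

11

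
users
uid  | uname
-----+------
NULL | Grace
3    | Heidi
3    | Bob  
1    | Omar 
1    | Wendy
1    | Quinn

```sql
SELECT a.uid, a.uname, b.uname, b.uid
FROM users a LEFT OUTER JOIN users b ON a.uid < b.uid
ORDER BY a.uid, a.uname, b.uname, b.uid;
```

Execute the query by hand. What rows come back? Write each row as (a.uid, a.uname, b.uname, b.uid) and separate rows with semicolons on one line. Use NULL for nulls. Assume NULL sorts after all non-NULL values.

(1, Omar, Bob, 3); (1, Omar, Heidi, 3); (1, Quinn, Bob, 3); (1, Quinn, Heidi, 3); (1, Wendy, Bob, 3); (1, Wendy, Heidi, 3); (3, Bob, NULL, NULL); (3, Heidi, NULL, NULL); (NULL, Grace, NULL, NULL)

LEFT JOIN keeps every row from `users a`; unmatched rows get NULL for `users b`'s columns.
Matching on a.uid < b.uid. A NULL in a compared column never satisfies the condition.
Matched pairs: 6; unmatched a rows kept: 3.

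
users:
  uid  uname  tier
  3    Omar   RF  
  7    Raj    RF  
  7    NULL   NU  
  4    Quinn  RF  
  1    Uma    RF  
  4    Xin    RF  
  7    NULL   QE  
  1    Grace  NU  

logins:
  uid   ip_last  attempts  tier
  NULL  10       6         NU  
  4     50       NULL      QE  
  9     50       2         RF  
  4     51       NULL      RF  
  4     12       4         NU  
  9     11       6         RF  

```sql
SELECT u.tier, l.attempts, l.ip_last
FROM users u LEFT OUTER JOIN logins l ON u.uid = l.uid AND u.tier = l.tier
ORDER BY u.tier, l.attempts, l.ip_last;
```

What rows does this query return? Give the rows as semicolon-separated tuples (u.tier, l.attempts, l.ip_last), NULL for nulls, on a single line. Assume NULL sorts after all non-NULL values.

(NU, NULL, NULL); (NU, NULL, NULL); (QE, NULL, NULL); (RF, NULL, 51); (RF, NULL, 51); (RF, NULL, NULL); (RF, NULL, NULL); (RF, NULL, NULL)

LEFT JOIN keeps every row from `users`; unmatched rows get NULL for `logins`'s columns.
Matching on u.uid = l.uid AND u.tier = l.tier. A NULL in a compared column never satisfies the condition.
- u (uid=3, tier=RF) has no partner → padded with NULL.
- u (uid=7, tier=RF) has no partner → padded with NULL.
- u (uid=7, tier=NU) has no partner → padded with NULL.
- u (uid=4, tier=RF) pairs with 1 row(s) of l.
- u (uid=1, tier=RF) has no partner → padded with NULL.
- u (uid=4, tier=RF) pairs with 1 row(s) of l.
- u (uid=7, tier=QE) has no partner → padded with NULL.
- u (uid=1, tier=NU) has no partner → padded with NULL.
After projecting and ordering:
u.tier | l.attempts | l.ip_last
NU | NULL | NULL
NU | NULL | NULL
QE | NULL | NULL
RF | NULL | 51
RF | NULL | 51
RF | NULL | NULL
RF | NULL | NULL
RF | NULL | NULL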